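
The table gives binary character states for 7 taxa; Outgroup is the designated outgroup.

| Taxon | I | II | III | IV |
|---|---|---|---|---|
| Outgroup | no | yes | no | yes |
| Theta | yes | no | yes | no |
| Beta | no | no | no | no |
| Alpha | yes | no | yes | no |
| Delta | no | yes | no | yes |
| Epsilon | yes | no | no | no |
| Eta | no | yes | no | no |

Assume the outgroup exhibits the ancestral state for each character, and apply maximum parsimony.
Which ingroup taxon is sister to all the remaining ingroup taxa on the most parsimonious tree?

Character polarity is set by the outgroup: the derived state is whichever differs from the outgroup's state, so for II, IV the derived state is 'no', and for the remaining characters it is 'yes'.
I: derived state 'yes' in Alpha, Epsilon, and Theta only — synapomorphy for {Alpha, Epsilon, Theta}.
II (derived state 'no') is shared by Alpha, Beta, Epsilon, and Theta — a synapomorphy uniting that clade.
Only Alpha and Theta show the derived state 'yes' for III, supporting them as a clade.
IV (derived state 'no') is shared by Alpha, Beta, Epsilon, Eta, and Theta — a synapomorphy uniting that clade.
Most parsimonious ingroup topology: (((((Theta,Alpha),Epsilon),Beta),Eta),Delta).
Delta is sister to the clade containing all other ingroup taxa, so it is the earliest-diverging (most basal) ingroup lineage.

Delta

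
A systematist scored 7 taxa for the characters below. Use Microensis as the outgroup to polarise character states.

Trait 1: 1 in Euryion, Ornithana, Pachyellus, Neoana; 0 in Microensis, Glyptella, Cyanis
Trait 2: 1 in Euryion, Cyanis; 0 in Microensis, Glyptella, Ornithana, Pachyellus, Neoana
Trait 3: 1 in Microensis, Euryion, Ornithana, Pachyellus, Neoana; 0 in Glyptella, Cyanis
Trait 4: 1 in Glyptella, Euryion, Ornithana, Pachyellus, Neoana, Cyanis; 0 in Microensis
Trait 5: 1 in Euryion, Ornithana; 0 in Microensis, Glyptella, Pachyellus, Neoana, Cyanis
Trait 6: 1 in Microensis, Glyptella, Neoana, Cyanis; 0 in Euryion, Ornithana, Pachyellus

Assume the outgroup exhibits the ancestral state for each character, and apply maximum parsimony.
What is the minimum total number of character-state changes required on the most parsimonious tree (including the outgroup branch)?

Character polarity is set by the outgroup: the derived state is whichever differs from the outgroup's state, so for Trait 3, Trait 6 the derived state is '0', and for the remaining characters it is '1'.
Trait 1: derived state '1' in Euryion, Neoana, Ornithana, and Pachyellus only — synapomorphy for {Euryion, Neoana, Ornithana, Pachyellus}.
Trait 2 groups Cyanis and Euryion, which is incompatible with the clades supported by the remaining characters; treating it as convergent (homoplasy) costs fewer steps than any alternative tree.
Trait 3 (derived state '0') is shared by Cyanis and Glyptella — a synapomorphy uniting that clade.
Trait 4 (derived state '1') is shared by all ingroup taxa — unites the whole ingroup.
Trait 5: derived state '1' in Euryion and Ornithana only — synapomorphy for {Euryion, Ornithana}.
Trait 6 (derived state '0') is shared by Euryion, Ornithana, and Pachyellus — a synapomorphy uniting that clade.
Most parsimonious ingroup topology: ((Glyptella,Cyanis),(((Euryion,Ornithana),Pachyellus),Neoana)).
Changes per character on this tree: Trait 1: 1; Trait 2: 2; Trait 3: 1; Trait 4: 1; Trait 5: 1; Trait 6: 1.
Total = 7.

7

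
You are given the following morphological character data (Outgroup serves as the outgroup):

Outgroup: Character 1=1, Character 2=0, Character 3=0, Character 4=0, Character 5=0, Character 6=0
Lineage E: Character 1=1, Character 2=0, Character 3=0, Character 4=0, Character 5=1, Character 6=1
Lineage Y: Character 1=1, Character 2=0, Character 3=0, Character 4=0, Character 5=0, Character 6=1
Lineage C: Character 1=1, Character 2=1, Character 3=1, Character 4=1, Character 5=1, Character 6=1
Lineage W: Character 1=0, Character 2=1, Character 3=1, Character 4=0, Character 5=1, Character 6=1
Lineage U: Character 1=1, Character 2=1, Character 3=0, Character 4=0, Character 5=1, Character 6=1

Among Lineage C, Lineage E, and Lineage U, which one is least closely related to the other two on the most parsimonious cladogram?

Character polarity is set by the outgroup: the derived state is whichever differs from the outgroup's state, so for Character 1 the derived state is '0', and for the remaining characters it is '1'.
Character 1: derived state '0' in Lineage W only — an autapomorphy, so it tells us nothing about relationships among taxa.
Only Lineage C, Lineage U, and Lineage W show the derived state '1' for Character 2, supporting them as a clade.
Character 3: derived state '1' in Lineage C and Lineage W only — synapomorphy for {Lineage C, Lineage W}.
Character 4 (derived state '1') is unique to Lineage C (autapomorphy; uninformative for grouping).
Character 5 (derived state '1') is shared by Lineage C, Lineage E, Lineage U, and Lineage W — a synapomorphy uniting that clade.
All ingroup taxa share the derived state '1' for Character 6; it defines the ingroup but does not resolve relationships within it.
Most parsimonious ingroup topology: ((Lineage E,((Lineage C,Lineage W),Lineage U)),Lineage Y).
Lineage U and Lineage C share a more recent common ancestor with each other than either does with Lineage E, so Lineage E is the least closely related of the three.

Lineage E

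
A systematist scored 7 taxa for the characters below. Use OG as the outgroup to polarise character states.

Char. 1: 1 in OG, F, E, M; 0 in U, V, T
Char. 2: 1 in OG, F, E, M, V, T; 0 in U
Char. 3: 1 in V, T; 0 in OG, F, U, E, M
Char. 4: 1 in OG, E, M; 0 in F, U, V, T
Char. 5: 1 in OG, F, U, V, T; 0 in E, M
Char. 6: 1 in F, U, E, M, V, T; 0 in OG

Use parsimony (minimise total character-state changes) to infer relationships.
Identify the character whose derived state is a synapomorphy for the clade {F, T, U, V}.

Char. 4

Character polarity is set by the outgroup: the derived state is whichever differs from the outgroup's state, so for Char. 1, Char. 2, Char. 4, Char. 5 the derived state is '0', and for the remaining characters it is '1'.
Char. 1: derived state '0' in T, U, and V only — synapomorphy for {T, U, V}.
Char. 2: derived state '0' in U only — an autapomorphy, so it tells us nothing about relationships among taxa.
Char. 3 (derived state '1') is shared by T and V — a synapomorphy uniting that clade.
Char. 4 (derived state '0') is shared by F, T, U, and V — a synapomorphy uniting that clade.
Only E and M show the derived state '0' for Char. 5, supporting them as a clade.
Char. 6 (derived state '1') is shared by all ingroup taxa — unites the whole ingroup.
Most parsimonious ingroup topology: ((F,(U,(V,T))),(E,M)).
The clade {F, T, U, V} is supported by Char. 4: its derived state '0' occurs in exactly those taxa and in no other taxon (including the outgroup).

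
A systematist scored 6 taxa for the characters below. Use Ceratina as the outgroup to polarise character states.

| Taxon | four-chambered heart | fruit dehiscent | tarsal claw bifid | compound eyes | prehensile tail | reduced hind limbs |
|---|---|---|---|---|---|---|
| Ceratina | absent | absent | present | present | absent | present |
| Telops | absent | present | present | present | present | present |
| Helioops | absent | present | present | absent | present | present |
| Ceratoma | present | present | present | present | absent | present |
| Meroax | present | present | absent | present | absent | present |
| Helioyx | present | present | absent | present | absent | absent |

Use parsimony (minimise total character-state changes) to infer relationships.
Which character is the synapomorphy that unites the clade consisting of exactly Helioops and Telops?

Character polarity is set by the outgroup: the derived state is whichever differs from the outgroup's state, so for tarsal claw bifid, compound eyes, reduced hind limbs the derived state is 'absent', and for the remaining characters it is 'present'.
Only Ceratoma, Helioyx, and Meroax show the derived state 'present' for four-chambered heart, supporting them as a clade.
fruit dehiscent (derived state 'present') is shared by all ingroup taxa — unites the whole ingroup.
tarsal claw bifid (derived state 'absent') is shared by Helioyx and Meroax — a synapomorphy uniting that clade.
compound eyes (derived state 'absent') is unique to Helioops (autapomorphy; uninformative for grouping).
Only Helioops and Telops show the derived state 'present' for prehensile tail, supporting them as a clade.
reduced hind limbs: derived state 'absent' in Helioyx only — an autapomorphy, so it tells us nothing about relationships among taxa.
Most parsimonious ingroup topology: ((Telops,Helioops),(Ceratoma,(Meroax,Helioyx))).
The clade {Helioops, Telops} is supported by prehensile tail: its derived state 'present' occurs in exactly those taxa and in no other taxon (including the outgroup).

prehensile tail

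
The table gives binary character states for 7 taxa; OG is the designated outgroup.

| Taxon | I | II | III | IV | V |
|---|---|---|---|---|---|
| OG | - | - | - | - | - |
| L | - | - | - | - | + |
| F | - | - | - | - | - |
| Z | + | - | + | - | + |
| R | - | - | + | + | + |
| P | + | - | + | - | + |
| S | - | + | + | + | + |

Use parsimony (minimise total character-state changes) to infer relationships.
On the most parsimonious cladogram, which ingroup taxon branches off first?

F

The outgroup has state '-' for every character, so '+' is the derived state throughout.
I: derived state '+' in P and Z only — synapomorphy for {P, Z}.
II: derived state '+' in S only — an autapomorphy, so it tells us nothing about relationships among taxa.
III (derived state '+') is shared by P, R, S, and Z — a synapomorphy uniting that clade.
IV: derived state '+' in R and S only — synapomorphy for {R, S}.
Only L, P, R, S, and Z show the derived state '+' for V, supporting them as a clade.
Most parsimonious ingroup topology: ((L,((Z,P),(R,S))),F).
F is sister to the clade containing all other ingroup taxa, so it is the earliest-diverging (most basal) ingroup lineage.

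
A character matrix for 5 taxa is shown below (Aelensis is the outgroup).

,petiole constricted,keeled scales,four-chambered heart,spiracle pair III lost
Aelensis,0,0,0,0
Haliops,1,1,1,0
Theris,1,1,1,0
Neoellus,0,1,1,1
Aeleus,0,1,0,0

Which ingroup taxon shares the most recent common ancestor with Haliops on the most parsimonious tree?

Theris

The outgroup has state '0' for every character, so '1' is the derived state throughout.
Only Haliops and Theris show the derived state '1' for petiole constricted, supporting them as a clade.
All ingroup taxa share the derived state '1' for keeled scales; it defines the ingroup but does not resolve relationships within it.
four-chambered heart (derived state '1') is shared by Haliops, Neoellus, and Theris — a synapomorphy uniting that clade.
spiracle pair III lost: derived state '1' in Neoellus only — an autapomorphy, so it tells us nothing about relationships among taxa.
Most parsimonious ingroup topology: (((Haliops,Theris),Neoellus),Aeleus).
Haliops and Theris form a cherry on this tree, so they are sister taxa.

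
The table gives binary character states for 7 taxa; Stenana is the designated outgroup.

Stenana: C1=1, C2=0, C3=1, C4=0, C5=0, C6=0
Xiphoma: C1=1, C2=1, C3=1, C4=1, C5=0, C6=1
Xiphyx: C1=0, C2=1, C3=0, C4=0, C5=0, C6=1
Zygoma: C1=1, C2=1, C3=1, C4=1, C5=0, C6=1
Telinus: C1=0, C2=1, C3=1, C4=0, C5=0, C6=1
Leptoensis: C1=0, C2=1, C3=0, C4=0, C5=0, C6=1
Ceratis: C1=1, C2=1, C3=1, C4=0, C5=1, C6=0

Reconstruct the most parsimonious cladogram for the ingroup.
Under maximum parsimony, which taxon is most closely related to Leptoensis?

Character polarity is set by the outgroup: the derived state is whichever differs from the outgroup's state, so for C1, C3 the derived state is '0', and for the remaining characters it is '1'.
Only Leptoensis, Telinus, and Xiphyx show the derived state '0' for C1, supporting them as a clade.
All ingroup taxa share the derived state '1' for C2; it defines the ingroup but does not resolve relationships within it.
C3 (derived state '0') is shared by Leptoensis and Xiphyx — a synapomorphy uniting that clade.
C4 (derived state '1') is shared by Xiphoma and Zygoma — a synapomorphy uniting that clade.
C5: derived state '1' in Ceratis only — an autapomorphy, so it tells us nothing about relationships among taxa.
Only Leptoensis, Telinus, Xiphoma, Xiphyx, and Zygoma show the derived state '1' for C6, supporting them as a clade.
Most parsimonious ingroup topology: (((Xiphoma,Zygoma),((Xiphyx,Leptoensis),Telinus)),Ceratis).
Leptoensis and Xiphyx form a cherry on this tree, so they are sister taxa.

Xiphyx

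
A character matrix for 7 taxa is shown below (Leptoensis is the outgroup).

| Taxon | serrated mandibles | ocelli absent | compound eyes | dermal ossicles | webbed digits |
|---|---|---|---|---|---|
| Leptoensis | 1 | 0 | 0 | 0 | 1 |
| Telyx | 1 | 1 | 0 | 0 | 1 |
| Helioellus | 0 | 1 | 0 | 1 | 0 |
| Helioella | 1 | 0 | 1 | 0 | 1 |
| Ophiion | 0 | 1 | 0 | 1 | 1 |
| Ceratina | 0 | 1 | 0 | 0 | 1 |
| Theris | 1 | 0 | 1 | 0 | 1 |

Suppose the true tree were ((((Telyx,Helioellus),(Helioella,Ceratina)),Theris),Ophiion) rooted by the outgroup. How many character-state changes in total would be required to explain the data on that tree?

11

Map each character onto ((((Telyx,Helioellus),(Helioella,Ceratina)),Theris),Ophiion) (rooted by Leptoensis) and count the minimum state changes it requires (Fitch parsimony):
serrated mandibles: 3; ocelli absent: 3; compound eyes: 2; dermal ossicles: 2; webbed digits: 1.
Total tree length = 11.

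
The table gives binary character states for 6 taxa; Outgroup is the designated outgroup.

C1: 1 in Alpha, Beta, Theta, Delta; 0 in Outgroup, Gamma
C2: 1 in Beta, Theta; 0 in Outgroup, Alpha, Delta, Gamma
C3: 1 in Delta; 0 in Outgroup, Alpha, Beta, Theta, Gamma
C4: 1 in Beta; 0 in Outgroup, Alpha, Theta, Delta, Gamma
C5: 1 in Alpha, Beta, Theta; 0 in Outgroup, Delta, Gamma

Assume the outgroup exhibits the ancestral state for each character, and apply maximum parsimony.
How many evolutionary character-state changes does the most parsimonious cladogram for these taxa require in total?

5

The outgroup has state '0' for every character, so '1' is the derived state throughout.
C1: derived state '1' in Alpha, Beta, Delta, and Theta only — synapomorphy for {Alpha, Beta, Delta, Theta}.
C2: derived state '1' in Beta and Theta only — synapomorphy for {Beta, Theta}.
C3 (derived state '1') is unique to Delta (autapomorphy; uninformative for grouping).
C4 (derived state '1') is unique to Beta (autapomorphy; uninformative for grouping).
C5 (derived state '1') is shared by Alpha, Beta, and Theta — a synapomorphy uniting that clade.
Most parsimonious ingroup topology: (((Alpha,(Beta,Theta)),Delta),Gamma).
Changes per character on this tree: C1: 1; C2: 1; C3: 1; C4: 1; C5: 1.
Total = 5.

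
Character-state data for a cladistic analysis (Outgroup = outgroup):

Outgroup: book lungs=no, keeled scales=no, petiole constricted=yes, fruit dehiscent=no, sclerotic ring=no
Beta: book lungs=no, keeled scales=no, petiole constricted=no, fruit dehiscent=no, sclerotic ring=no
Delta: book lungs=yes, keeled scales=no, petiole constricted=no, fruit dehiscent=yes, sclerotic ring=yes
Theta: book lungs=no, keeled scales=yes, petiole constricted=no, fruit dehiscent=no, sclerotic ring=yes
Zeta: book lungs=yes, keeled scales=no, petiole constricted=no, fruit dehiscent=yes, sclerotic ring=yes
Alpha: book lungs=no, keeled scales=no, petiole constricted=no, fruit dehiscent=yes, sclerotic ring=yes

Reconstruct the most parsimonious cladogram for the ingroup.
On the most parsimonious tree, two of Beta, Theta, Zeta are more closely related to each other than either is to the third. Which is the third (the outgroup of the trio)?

Character polarity is set by the outgroup: the derived state is whichever differs from the outgroup's state, so for petiole constricted the derived state is 'no', and for the remaining characters it is 'yes'.
Only Delta and Zeta show the derived state 'yes' for book lungs, supporting them as a clade.
keeled scales: derived state 'yes' in Theta only — an autapomorphy, so it tells us nothing about relationships among taxa.
All ingroup taxa share the derived state 'no' for petiole constricted; it defines the ingroup but does not resolve relationships within it.
fruit dehiscent (derived state 'yes') is shared by Alpha, Delta, and Zeta — a synapomorphy uniting that clade.
sclerotic ring (derived state 'yes') is shared by Alpha, Delta, Theta, and Zeta — a synapomorphy uniting that clade.
Most parsimonious ingroup topology: (Beta,(((Delta,Zeta),Alpha),Theta)).
Zeta and Theta share a more recent common ancestor with each other than either does with Beta, so Beta is the least closely related of the three.

Beta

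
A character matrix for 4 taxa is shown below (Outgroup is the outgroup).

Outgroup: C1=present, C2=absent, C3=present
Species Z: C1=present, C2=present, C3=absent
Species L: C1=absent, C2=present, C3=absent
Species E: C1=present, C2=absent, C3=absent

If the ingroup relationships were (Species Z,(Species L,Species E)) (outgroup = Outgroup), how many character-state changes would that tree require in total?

4

Map each character onto (Species Z,(Species L,Species E)) (rooted by Outgroup) and count the minimum state changes it requires (Fitch parsimony):
C1: 1; C2: 2; C3: 1.
Total tree length = 4.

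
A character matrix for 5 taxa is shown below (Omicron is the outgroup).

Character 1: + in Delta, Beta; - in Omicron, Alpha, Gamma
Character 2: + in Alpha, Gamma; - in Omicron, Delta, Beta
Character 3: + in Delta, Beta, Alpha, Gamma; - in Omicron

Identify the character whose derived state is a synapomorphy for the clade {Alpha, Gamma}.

The outgroup has state '-' for every character, so '+' is the derived state throughout.
Only Beta and Delta show the derived state '+' for Character 1, supporting them as a clade.
Character 2: derived state '+' in Alpha and Gamma only — synapomorphy for {Alpha, Gamma}.
Character 3 (derived state '+') is shared by all ingroup taxa — unites the whole ingroup.
Most parsimonious ingroup topology: ((Delta,Beta),(Alpha,Gamma)).
The clade {Alpha, Gamma} is supported by Character 2: its derived state '+' occurs in exactly those taxa and in no other taxon (including the outgroup).

Character 2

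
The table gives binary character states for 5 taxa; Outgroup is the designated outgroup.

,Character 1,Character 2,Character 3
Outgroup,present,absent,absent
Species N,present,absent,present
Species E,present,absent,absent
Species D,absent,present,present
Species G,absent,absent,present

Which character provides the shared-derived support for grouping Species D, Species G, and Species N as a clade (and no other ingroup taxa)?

Character 3

Character polarity is set by the outgroup: the derived state is whichever differs from the outgroup's state, so for Character 1 the derived state is 'absent', and for the remaining characters it is 'present'.
Character 1 (derived state 'absent') is shared by Species D and Species G — a synapomorphy uniting that clade.
Character 2: derived state 'present' in Species D only — an autapomorphy, so it tells us nothing about relationships among taxa.
Only Species D, Species G, and Species N show the derived state 'present' for Character 3, supporting them as a clade.
Most parsimonious ingroup topology: ((Species N,(Species D,Species G)),Species E).
The clade {Species D, Species G, Species N} is supported by Character 3: its derived state 'present' occurs in exactly those taxa and in no other taxon (including the outgroup).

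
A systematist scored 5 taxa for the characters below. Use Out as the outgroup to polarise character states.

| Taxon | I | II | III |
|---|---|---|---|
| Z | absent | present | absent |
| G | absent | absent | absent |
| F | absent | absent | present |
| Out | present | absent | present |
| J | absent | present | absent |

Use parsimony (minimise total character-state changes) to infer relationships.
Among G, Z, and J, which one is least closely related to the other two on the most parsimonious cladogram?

G

Character polarity is set by the outgroup: the derived state is whichever differs from the outgroup's state, so for I, III the derived state is 'absent', and for the remaining characters it is 'present'.
I (derived state 'absent') is shared by all ingroup taxa — unites the whole ingroup.
Only J and Z show the derived state 'present' for II, supporting them as a clade.
III (derived state 'absent') is shared by G, J, and Z — a synapomorphy uniting that clade.
Most parsimonious ingroup topology: (((Z,J),G),F).
J and Z share a more recent common ancestor with each other than either does with G, so G is the least closely related of the three.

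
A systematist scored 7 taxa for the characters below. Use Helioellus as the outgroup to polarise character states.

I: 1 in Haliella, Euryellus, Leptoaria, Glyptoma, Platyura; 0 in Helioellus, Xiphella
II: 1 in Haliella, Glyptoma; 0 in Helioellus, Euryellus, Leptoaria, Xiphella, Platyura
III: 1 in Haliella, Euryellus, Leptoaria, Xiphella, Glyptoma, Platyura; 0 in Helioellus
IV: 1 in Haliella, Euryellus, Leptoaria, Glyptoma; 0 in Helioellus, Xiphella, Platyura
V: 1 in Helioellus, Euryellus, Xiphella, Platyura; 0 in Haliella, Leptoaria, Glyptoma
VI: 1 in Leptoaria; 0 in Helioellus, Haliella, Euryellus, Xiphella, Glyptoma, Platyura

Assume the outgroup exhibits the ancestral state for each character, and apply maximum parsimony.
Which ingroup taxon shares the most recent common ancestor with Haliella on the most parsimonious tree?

Character polarity is set by the outgroup: the derived state is whichever differs from the outgroup's state, so for V the derived state is '0', and for the remaining characters it is '1'.
I: derived state '1' in Euryellus, Glyptoma, Haliella, Leptoaria, and Platyura only — synapomorphy for {Euryellus, Glyptoma, Haliella, Leptoaria, Platyura}.
II (derived state '1') is shared by Glyptoma and Haliella — a synapomorphy uniting that clade.
All ingroup taxa share the derived state '1' for III; it defines the ingroup but does not resolve relationships within it.
IV: derived state '1' in Euryellus, Glyptoma, Haliella, and Leptoaria only — synapomorphy for {Euryellus, Glyptoma, Haliella, Leptoaria}.
V (derived state '0') is shared by Glyptoma, Haliella, and Leptoaria — a synapomorphy uniting that clade.
VI (derived state '1') is unique to Leptoaria (autapomorphy; uninformative for grouping).
Most parsimonious ingroup topology: (((((Haliella,Glyptoma),Leptoaria),Euryellus),Platyura),Xiphella).
Haliella and Glyptoma form a cherry on this tree, so they are sister taxa.

Glyptoma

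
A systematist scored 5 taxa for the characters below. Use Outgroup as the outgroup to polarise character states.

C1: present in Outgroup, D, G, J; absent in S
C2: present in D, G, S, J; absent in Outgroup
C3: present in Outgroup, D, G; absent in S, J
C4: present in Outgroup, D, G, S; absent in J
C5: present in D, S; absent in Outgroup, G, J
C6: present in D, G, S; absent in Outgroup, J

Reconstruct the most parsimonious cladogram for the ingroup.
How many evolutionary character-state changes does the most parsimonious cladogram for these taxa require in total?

7

Character polarity is set by the outgroup: the derived state is whichever differs from the outgroup's state, so for C1, C3, C4 the derived state is 'absent', and for the remaining characters it is 'present'.
C1: derived state 'absent' in S only — an autapomorphy, so it tells us nothing about relationships among taxa.
All ingroup taxa share the derived state 'present' for C2; it defines the ingroup but does not resolve relationships within it.
C3 groups J and S, which is incompatible with the clades supported by the remaining characters; treating it as convergent (homoplasy) costs fewer steps than any alternative tree.
C4 (derived state 'absent') is unique to J (autapomorphy; uninformative for grouping).
C5: derived state 'present' in D and S only — synapomorphy for {D, S}.
Only D, G, and S show the derived state 'present' for C6, supporting them as a clade.
Most parsimonious ingroup topology: (((D,S),G),J).
Changes per character on this tree: C1: 1; C2: 1; C3: 2; C4: 1; C5: 1; C6: 1.
Total = 7.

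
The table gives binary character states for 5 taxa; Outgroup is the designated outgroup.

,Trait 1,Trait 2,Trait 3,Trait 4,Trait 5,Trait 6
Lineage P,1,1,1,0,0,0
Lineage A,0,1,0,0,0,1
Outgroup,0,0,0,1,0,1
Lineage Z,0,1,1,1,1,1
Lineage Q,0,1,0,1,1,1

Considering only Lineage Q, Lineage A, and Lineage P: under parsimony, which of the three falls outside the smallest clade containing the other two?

Lineage Q

Character polarity is set by the outgroup: the derived state is whichever differs from the outgroup's state, so for Trait 4, Trait 6 the derived state is '0', and for the remaining characters it is '1'.
Trait 1: derived state '1' in Lineage P only — an autapomorphy, so it tells us nothing about relationships among taxa.
All ingroup taxa share the derived state '1' for Trait 2; it defines the ingroup but does not resolve relationships within it.
Trait 3 (state '1') occurs in Lineage P and Lineage Z but conflicts with the nesting implied by the other characters — most parsimoniously interpreted as homoplasy.
Trait 4 (derived state '0') is shared by Lineage A and Lineage P — a synapomorphy uniting that clade.
Only Lineage Q and Lineage Z show the derived state '1' for Trait 5, supporting them as a clade.
Trait 6 (derived state '0') is unique to Lineage P (autapomorphy; uninformative for grouping).
Most parsimonious ingroup topology: ((Lineage A,Lineage P),(Lineage Q,Lineage Z)).
Lineage A and Lineage P share a more recent common ancestor with each other than either does with Lineage Q, so Lineage Q is the least closely related of the three.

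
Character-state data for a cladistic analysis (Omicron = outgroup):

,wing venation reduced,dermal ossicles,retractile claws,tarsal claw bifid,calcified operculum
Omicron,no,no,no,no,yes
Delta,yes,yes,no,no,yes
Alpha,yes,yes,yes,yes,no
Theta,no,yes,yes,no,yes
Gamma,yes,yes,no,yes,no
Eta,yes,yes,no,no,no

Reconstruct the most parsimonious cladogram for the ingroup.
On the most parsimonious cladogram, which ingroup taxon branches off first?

Character polarity is set by the outgroup: the derived state is whichever differs from the outgroup's state, so for calcified operculum the derived state is 'no', and for the remaining characters it is 'yes'.
Only Alpha, Delta, Eta, and Gamma show the derived state 'yes' for wing venation reduced, supporting them as a clade.
dermal ossicles (derived state 'yes') is shared by all ingroup taxa — unites the whole ingroup.
retractile claws groups Alpha and Theta, which is incompatible with the clades supported by the remaining characters; treating it as convergent (homoplasy) costs fewer steps than any alternative tree.
tarsal claw bifid: derived state 'yes' in Alpha and Gamma only — synapomorphy for {Alpha, Gamma}.
calcified operculum (derived state 'no') is shared by Alpha, Eta, and Gamma — a synapomorphy uniting that clade.
Most parsimonious ingroup topology: ((Delta,((Alpha,Gamma),Eta)),Theta).
Theta is sister to the clade containing all other ingroup taxa, so it is the earliest-diverging (most basal) ingroup lineage.

Theta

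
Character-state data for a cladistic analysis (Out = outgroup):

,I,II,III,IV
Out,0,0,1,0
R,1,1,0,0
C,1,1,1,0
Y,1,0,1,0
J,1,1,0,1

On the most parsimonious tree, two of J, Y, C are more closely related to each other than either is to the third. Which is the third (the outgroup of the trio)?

Y

Character polarity is set by the outgroup: the derived state is whichever differs from the outgroup's state, so for III the derived state is '0', and for the remaining characters it is '1'.
I (derived state '1') is shared by all ingroup taxa — unites the whole ingroup.
II: derived state '1' in C, J, and R only — synapomorphy for {C, J, R}.
III: derived state '0' in J and R only — synapomorphy for {J, R}.
IV (derived state '1') is unique to J (autapomorphy; uninformative for grouping).
Most parsimonious ingroup topology: (((R,J),C),Y).
J and C share a more recent common ancestor with each other than either does with Y, so Y is the least closely related of the three.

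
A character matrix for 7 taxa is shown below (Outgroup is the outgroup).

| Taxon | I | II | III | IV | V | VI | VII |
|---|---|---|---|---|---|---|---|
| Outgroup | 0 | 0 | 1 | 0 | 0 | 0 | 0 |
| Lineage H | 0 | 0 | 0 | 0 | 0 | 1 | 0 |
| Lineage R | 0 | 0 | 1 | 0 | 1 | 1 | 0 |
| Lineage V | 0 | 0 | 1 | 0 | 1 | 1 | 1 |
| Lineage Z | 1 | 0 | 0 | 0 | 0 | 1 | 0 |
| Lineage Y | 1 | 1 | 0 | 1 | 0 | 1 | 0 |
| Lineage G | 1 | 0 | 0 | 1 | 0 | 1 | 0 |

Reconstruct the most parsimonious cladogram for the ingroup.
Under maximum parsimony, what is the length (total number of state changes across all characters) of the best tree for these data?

Character polarity is set by the outgroup: the derived state is whichever differs from the outgroup's state, so for III the derived state is '0', and for the remaining characters it is '1'.
I (derived state '1') is shared by Lineage G, Lineage Y, and Lineage Z — a synapomorphy uniting that clade.
II: derived state '1' in Lineage Y only — an autapomorphy, so it tells us nothing about relationships among taxa.
III (derived state '0') is shared by Lineage G, Lineage H, Lineage Y, and Lineage Z — a synapomorphy uniting that clade.
Only Lineage G and Lineage Y show the derived state '1' for IV, supporting them as a clade.
V: derived state '1' in Lineage R and Lineage V only — synapomorphy for {Lineage R, Lineage V}.
All ingroup taxa share the derived state '1' for VI; it defines the ingroup but does not resolve relationships within it.
VII (derived state '1') is unique to Lineage V (autapomorphy; uninformative for grouping).
Most parsimonious ingroup topology: ((Lineage H,(Lineage Z,(Lineage Y,Lineage G))),(Lineage R,Lineage V)).
Changes per character on this tree: I: 1; II: 1; III: 1; IV: 1; V: 1; VI: 1; VII: 1.
Total = 7.

7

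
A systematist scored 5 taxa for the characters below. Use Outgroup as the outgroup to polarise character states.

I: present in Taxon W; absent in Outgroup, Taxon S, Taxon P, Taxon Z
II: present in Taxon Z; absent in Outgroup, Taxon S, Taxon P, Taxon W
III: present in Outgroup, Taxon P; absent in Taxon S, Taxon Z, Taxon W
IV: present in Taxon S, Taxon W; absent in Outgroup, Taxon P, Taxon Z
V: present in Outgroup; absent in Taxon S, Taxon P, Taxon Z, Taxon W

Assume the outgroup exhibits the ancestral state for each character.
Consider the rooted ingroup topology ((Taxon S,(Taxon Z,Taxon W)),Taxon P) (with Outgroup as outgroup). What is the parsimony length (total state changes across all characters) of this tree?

6

Map each character onto ((Taxon S,(Taxon Z,Taxon W)),Taxon P) (rooted by Outgroup) and count the minimum state changes it requires (Fitch parsimony):
I: 1; II: 1; III: 1; IV: 2; V: 1.
Total tree length = 6.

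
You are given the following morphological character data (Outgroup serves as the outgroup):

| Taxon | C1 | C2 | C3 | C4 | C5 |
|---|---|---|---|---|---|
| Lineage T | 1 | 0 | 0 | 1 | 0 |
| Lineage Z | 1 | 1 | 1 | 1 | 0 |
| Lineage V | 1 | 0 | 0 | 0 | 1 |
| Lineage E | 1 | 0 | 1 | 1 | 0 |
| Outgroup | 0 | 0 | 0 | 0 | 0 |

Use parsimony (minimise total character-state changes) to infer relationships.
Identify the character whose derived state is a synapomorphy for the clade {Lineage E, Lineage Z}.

C3

The outgroup has state '0' for every character, so '1' is the derived state throughout.
C1 (derived state '1') is shared by all ingroup taxa — unites the whole ingroup.
C2 (derived state '1') is unique to Lineage Z (autapomorphy; uninformative for grouping).
C3: derived state '1' in Lineage E and Lineage Z only — synapomorphy for {Lineage E, Lineage Z}.
C4: derived state '1' in Lineage E, Lineage T, and Lineage Z only — synapomorphy for {Lineage E, Lineage T, Lineage Z}.
C5 (derived state '1') is unique to Lineage V (autapomorphy; uninformative for grouping).
Most parsimonious ingroup topology: (((Lineage Z,Lineage E),Lineage T),Lineage V).
The clade {Lineage E, Lineage Z} is supported by C3: its derived state '1' occurs in exactly those taxa and in no other taxon (including the outgroup).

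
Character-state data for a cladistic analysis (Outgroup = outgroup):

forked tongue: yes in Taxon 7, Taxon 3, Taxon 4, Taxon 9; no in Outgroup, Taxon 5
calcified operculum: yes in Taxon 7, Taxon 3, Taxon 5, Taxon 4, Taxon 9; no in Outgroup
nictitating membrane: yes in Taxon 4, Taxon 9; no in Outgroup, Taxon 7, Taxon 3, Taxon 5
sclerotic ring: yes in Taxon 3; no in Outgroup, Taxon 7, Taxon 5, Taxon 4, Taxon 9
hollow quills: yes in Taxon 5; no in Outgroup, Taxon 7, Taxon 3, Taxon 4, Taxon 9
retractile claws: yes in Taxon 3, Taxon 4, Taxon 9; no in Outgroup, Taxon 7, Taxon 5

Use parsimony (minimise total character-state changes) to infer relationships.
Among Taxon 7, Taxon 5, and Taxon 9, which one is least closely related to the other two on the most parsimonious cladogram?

Taxon 5

The outgroup has state 'no' for every character, so 'yes' is the derived state throughout.
forked tongue (derived state 'yes') is shared by Taxon 3, Taxon 4, Taxon 7, and Taxon 9 — a synapomorphy uniting that clade.
All ingroup taxa share the derived state 'yes' for calcified operculum; it defines the ingroup but does not resolve relationships within it.
Only Taxon 4 and Taxon 9 show the derived state 'yes' for nictitating membrane, supporting them as a clade.
sclerotic ring (derived state 'yes') is unique to Taxon 3 (autapomorphy; uninformative for grouping).
hollow quills (derived state 'yes') is unique to Taxon 5 (autapomorphy; uninformative for grouping).
Only Taxon 3, Taxon 4, and Taxon 9 show the derived state 'yes' for retractile claws, supporting them as a clade.
Most parsimonious ingroup topology: ((Taxon 7,(Taxon 3,(Taxon 4,Taxon 9))),Taxon 5).
Taxon 7 and Taxon 9 share a more recent common ancestor with each other than either does with Taxon 5, so Taxon 5 is the least closely related of the three.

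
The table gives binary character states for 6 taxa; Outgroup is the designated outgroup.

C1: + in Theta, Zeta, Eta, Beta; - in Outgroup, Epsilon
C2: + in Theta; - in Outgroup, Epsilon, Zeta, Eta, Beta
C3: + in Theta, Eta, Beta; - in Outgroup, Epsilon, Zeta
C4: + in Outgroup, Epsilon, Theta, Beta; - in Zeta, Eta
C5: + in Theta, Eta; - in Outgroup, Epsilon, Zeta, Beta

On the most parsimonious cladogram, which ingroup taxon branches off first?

Character polarity is set by the outgroup: the derived state is whichever differs from the outgroup's state, so for C4 the derived state is '-', and for the remaining characters it is '+'.
C1 (derived state '+') is shared by Beta, Eta, Theta, and Zeta — a synapomorphy uniting that clade.
C2: derived state '+' in Theta only — an autapomorphy, so it tells us nothing about relationships among taxa.
Only Beta, Eta, and Theta show the derived state '+' for C3, supporting them as a clade.
C4 groups Eta and Zeta, which is incompatible with the clades supported by the remaining characters; treating it as convergent (homoplasy) costs fewer steps than any alternative tree.
Only Eta and Theta show the derived state '+' for C5, supporting them as a clade.
Most parsimonious ingroup topology: (Epsilon,(((Theta,Eta),Beta),Zeta)).
Epsilon is sister to the clade containing all other ingroup taxa, so it is the earliest-diverging (most basal) ingroup lineage.

Epsilon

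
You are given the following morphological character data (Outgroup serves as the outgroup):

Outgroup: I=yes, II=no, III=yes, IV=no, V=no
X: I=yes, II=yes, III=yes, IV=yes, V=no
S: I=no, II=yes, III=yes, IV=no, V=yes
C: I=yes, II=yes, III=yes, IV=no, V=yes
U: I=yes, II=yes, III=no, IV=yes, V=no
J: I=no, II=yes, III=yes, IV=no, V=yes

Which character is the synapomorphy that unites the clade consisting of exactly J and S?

I

Character polarity is set by the outgroup: the derived state is whichever differs from the outgroup's state, so for I, III the derived state is 'no', and for the remaining characters it is 'yes'.
Only J and S show the derived state 'no' for I, supporting them as a clade.
II (derived state 'yes') is shared by all ingroup taxa — unites the whole ingroup.
III (derived state 'no') is unique to U (autapomorphy; uninformative for grouping).
IV: derived state 'yes' in U and X only — synapomorphy for {U, X}.
Only C, J, and S show the derived state 'yes' for V, supporting them as a clade.
Most parsimonious ingroup topology: ((X,U),((S,J),C)).
The clade {J, S} is supported by I: its derived state 'no' occurs in exactly those taxa and in no other taxon (including the outgroup).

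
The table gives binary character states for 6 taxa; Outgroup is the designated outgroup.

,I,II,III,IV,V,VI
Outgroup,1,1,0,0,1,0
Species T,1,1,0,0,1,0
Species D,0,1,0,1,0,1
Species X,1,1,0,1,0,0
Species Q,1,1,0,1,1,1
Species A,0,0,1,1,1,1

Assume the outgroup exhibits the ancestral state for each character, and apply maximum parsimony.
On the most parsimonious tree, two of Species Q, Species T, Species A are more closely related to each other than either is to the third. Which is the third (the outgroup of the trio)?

Species T

Character polarity is set by the outgroup: the derived state is whichever differs from the outgroup's state, so for I, II, V the derived state is '0', and for the remaining characters it is '1'.
I (derived state '0') is shared by Species A and Species D — a synapomorphy uniting that clade.
II (derived state '0') is unique to Species A (autapomorphy; uninformative for grouping).
III: derived state '1' in Species A only — an autapomorphy, so it tells us nothing about relationships among taxa.
IV (derived state '1') is shared by Species A, Species D, Species Q, and Species X — a synapomorphy uniting that clade.
V groups Species D and Species X, which is incompatible with the clades supported by the remaining characters; treating it as convergent (homoplasy) costs fewer steps than any alternative tree.
VI: derived state '1' in Species A, Species D, and Species Q only — synapomorphy for {Species A, Species D, Species Q}.
Most parsimonious ingroup topology: (Species T,(((Species D,Species A),Species Q),Species X)).
Species A and Species Q share a more recent common ancestor with each other than either does with Species T, so Species T is the least closely related of the three.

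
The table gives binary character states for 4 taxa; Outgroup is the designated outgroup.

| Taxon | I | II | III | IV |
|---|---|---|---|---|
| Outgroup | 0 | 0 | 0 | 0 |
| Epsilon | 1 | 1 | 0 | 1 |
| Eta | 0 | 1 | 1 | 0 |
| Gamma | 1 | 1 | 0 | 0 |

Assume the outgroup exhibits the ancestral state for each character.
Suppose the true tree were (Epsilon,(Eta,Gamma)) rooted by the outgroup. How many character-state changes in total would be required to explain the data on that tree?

5

Map each character onto (Epsilon,(Eta,Gamma)) (rooted by Outgroup) and count the minimum state changes it requires (Fitch parsimony):
I: 2; II: 1; III: 1; IV: 1.
Total tree length = 5.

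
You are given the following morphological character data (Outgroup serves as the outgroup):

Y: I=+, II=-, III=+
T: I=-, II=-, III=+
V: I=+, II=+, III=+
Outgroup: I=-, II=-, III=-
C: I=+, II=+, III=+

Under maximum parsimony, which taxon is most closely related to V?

C

The outgroup has state '-' for every character, so '+' is the derived state throughout.
I: derived state '+' in C, V, and Y only — synapomorphy for {C, V, Y}.
Only C and V show the derived state '+' for II, supporting them as a clade.
III (derived state '+') is shared by all ingroup taxa — unites the whole ingroup.
Most parsimonious ingroup topology: ((Y,(C,V)),T).
V and C form a cherry on this tree, so they are sister taxa.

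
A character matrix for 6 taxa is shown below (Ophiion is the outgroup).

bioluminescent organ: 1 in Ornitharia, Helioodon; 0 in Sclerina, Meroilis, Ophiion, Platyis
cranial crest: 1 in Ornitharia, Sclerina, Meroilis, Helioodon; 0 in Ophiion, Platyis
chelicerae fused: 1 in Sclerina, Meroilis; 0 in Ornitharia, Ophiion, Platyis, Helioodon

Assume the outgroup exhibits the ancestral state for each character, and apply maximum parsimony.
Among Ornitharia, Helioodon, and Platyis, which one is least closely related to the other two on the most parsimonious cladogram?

Platyis

The outgroup has state '0' for every character, so '1' is the derived state throughout.
bioluminescent organ (derived state '1') is shared by Helioodon and Ornitharia — a synapomorphy uniting that clade.
cranial crest (derived state '1') is shared by Helioodon, Meroilis, Ornitharia, and Sclerina — a synapomorphy uniting that clade.
chelicerae fused: derived state '1' in Meroilis and Sclerina only — synapomorphy for {Meroilis, Sclerina}.
Most parsimonious ingroup topology: (((Meroilis,Sclerina),(Ornitharia,Helioodon)),Platyis).
Helioodon and Ornitharia share a more recent common ancestor with each other than either does with Platyis, so Platyis is the least closely related of the three.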